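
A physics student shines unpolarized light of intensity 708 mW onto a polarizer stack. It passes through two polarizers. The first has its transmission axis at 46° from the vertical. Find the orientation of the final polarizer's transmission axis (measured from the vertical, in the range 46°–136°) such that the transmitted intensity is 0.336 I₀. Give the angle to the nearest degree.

θ ≈ 81°

Unpolarized light through the first polarizer → I₁ = ½ I₀, now polarized at 46°.
Need I₂/I₀ = 0.336, so cos²(θ − 46°) = 0.336 / 0.5 = 0.672.
θ − 46° = arccos(√0.672) = 34.9°, giving θ ≈ 46 + 34.9 = 80.9°.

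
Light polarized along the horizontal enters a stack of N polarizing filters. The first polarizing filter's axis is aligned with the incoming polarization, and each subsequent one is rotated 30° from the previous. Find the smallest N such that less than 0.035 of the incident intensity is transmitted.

First polarizer is aligned with the polarization: full transmission.
Each further stage multiplies by cos²(30°) = 0.75.
After N polarizers: T = 0.75^(N−1). Require T < 0.035 ⇒ N−1 > ln(0.035)/ln(0.75) = 11.65, so N−1 ≥ 12 and N = 13.
Check: N=13 gives T = 0.03168 < 0.035; N=12 gives T = 0.04224.

N = 13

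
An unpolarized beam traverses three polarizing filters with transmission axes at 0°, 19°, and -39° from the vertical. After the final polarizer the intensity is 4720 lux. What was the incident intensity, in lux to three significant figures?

Unpolarized light through the first polarizer → I₁ = ½ I₀, now polarized at 0°.
I₂ = I₁ cos²(19° − 0°) = 0.5 I₀ · cos²(19°) = 0.447 I₀.
I₃ = I₂ cos²(-39° − 19°) = 0.447 I₀ · cos²(58°) = 0.1255 I₀.
So 4720 lux = 0.1255 I₀, giving I₀ = 4720/0.1255 = 3.76e+04 lux.

I₀ ≈ 3.76e4 lux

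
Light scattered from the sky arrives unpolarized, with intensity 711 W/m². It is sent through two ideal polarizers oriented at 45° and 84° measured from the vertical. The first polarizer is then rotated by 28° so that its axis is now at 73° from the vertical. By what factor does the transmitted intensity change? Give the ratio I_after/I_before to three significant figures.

Before rotation:
Unpolarized light through the first polarizer → I₁ = ½ I₀, now polarized at 45°.
I₂ = I₁ cos²(84° − 45°) = 0.5 I₀ · cos²(39°) = 0.302 I₀.
After rotation:
Unpolarized light through the first polarizer → I₁ = ½ I₀, now polarized at 73°.
I₂ = I₁ cos²(84° − 73°) = 0.5 I₀ · cos²(11°) = 0.4818 I₀.
Ratio = 0.4818 / 0.302 = 1.595.

I_new/I_old ≈ 1.60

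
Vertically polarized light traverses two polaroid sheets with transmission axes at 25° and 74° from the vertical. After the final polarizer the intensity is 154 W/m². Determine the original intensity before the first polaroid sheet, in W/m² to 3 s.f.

I₀ ≈ 436 W/m²

I₁ = I₀ cos²(25° − 0°) = I₀ cos²(25°) = 0.8214 I₀.
I₂ = I₁ cos²(74° − 25°) = 0.8214 I₀ · cos²(49°) = 0.3535 I₀.
So 154 W/m² = 0.3535 I₀, giving I₀ = 154/0.3535 = 435.6 W/m².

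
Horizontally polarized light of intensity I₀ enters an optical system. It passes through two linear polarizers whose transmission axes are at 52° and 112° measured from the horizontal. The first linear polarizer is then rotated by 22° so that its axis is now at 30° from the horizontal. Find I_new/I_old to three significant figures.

Before rotation:
I₁ = I₀ cos²(52° − 0°) = I₀ cos²(52°) = 0.379 I₀.
I₂ = I₁ cos²(112° − 52°) = 0.379 I₀ · cos²(60°) = 0.09476 I₀.
After rotation:
I₁ = I₀ cos²(30° − 0°) = I₀ cos²(30°) = 0.75 I₀.
I₂ = I₁ cos²(112° − 30°) = 0.75 I₀ · cos²(82°) = 0.01453 I₀.
Ratio = 0.01453 / 0.09476 = 0.1533.

I_new/I_old ≈ 0.153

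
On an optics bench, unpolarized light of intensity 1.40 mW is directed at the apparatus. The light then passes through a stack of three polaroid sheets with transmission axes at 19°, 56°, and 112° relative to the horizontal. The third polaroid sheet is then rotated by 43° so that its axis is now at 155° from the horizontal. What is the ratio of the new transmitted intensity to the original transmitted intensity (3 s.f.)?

I_new/I_old ≈ 0.0783

Before rotation:
Unpolarized light through the first polarizer → I₁ = ½ I₀, now polarized at 19°.
I₂ = I₁ cos²(56° − 19°) = 0.5 I₀ · cos²(37°) = 0.3189 I₀.
I₃ = I₂ cos²(112° − 56°) = 0.3189 I₀ · cos²(56°) = 0.09972 I₀.
After rotation:
Unpolarized light through the first polarizer → I₁ = ½ I₀, now polarized at 19°.
I₂ = I₁ cos²(56° − 19°) = 0.5 I₀ · cos²(37°) = 0.3189 I₀.
Angle between axes 2 and 3: 81°. I₃ = 0.3189 I₀ · cos²(81°) = 0.007804 I₀.
Ratio = 0.007804 / 0.09972 = 0.07826.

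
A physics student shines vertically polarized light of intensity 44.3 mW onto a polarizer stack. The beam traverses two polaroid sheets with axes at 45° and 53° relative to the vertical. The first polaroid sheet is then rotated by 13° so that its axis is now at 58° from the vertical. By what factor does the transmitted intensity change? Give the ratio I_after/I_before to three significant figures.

I_new/I_old ≈ 0.568

Before rotation:
I₁ = I₀ cos²(45° − 0°) = I₀ cos²(45°) = 0.5 I₀.
I₂ = I₁ cos²(53° − 45°) = 0.5 I₀ · cos²(8°) = 0.4903 I₀.
After rotation:
I₁ = I₀ cos²(58° − 0°) = I₀ cos²(58°) = 0.2808 I₀.
I₂ = I₁ cos²(53° − 58°) = 0.2808 I₀ · cos²(5°) = 0.2787 I₀.
Ratio = 0.2787 / 0.4903 = 0.5684.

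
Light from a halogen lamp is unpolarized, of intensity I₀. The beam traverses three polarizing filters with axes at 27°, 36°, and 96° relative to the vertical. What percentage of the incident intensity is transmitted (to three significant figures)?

Unpolarized light through the first polarizer → I₁ = ½ I₀, now polarized at 27°.
I₂ = I₁ cos²(36° − 27°) = 0.5 I₀ · cos²(9°) = 0.4878 I₀.
I₃ = I₂ cos²(96° − 36°) = 0.4878 I₀ · cos²(60°) = 0.1219 I₀.
That is 12.19% of the incident intensity.

≈ 12.2%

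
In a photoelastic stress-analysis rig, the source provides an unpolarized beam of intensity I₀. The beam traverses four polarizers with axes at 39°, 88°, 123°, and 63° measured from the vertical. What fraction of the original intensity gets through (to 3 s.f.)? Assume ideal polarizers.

Unpolarized light through the first polarizer → I₁ = ½ I₀, now polarized at 39°.
I₂ = I₁ cos²(88° − 39°) = 0.5 I₀ · cos²(49°) = 0.2152 I₀.
I₃ = I₂ cos²(123° − 88°) = 0.2152 I₀ · cos²(35°) = 0.1444 I₀.
I₄ = I₃ cos²(63° − 123°) = 0.1444 I₀ · cos²(60°) = 0.0361 I₀.
Transmitted fraction = 0.0361.

≈ 0.0361 I₀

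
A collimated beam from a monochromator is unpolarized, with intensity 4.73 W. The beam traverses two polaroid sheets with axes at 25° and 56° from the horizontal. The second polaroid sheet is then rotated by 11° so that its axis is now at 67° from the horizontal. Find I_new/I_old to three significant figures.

I_new/I_old ≈ 0.752

Before rotation:
Unpolarized light through the first polarizer → I₁ = ½ I₀, now polarized at 25°.
I₂ = I₁ cos²(56° − 25°) = 0.5 I₀ · cos²(31°) = 0.3674 I₀.
After rotation:
Unpolarized light through the first polarizer → I₁ = ½ I₀, now polarized at 25°.
I₂ = I₁ cos²(67° − 25°) = 0.5 I₀ · cos²(42°) = 0.2761 I₀.
Ratio = 0.2761 / 0.3674 = 0.7517.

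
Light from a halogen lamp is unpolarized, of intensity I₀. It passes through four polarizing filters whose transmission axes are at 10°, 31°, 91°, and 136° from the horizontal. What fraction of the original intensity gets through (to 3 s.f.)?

Unpolarized light through the first polarizer → I₁ = ½ I₀, now polarized at 10°.
I₂ = I₁ cos²(31° − 10°) = 0.5 I₀ · cos²(21°) = 0.4358 I₀.
I₃ = I₂ cos²(91° − 31°) = 0.4358 I₀ · cos²(60°) = 0.1089 I₀.
I₄ = I₃ cos²(136° − 91°) = 0.1089 I₀ · cos²(45°) = 0.05447 I₀.
Transmitted fraction = 0.05447.

≈ 0.0545 I₀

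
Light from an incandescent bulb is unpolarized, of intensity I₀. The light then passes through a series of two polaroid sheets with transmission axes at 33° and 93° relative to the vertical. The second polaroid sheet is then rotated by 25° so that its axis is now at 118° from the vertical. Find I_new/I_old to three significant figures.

Before rotation:
Unpolarized light through the first polarizer → I₁ = ½ I₀, now polarized at 33°.
I₂ = I₁ cos²(93° − 33°) = 0.5 I₀ · cos²(60°) = 0.125 I₀.
After rotation:
Unpolarized light through the first polarizer → I₁ = ½ I₀, now polarized at 33°.
I₂ = I₁ cos²(118° − 33°) = 0.5 I₀ · cos²(85°) = 0.003798 I₀.
Ratio = 0.003798 / 0.125 = 0.03038.

I_new/I_old ≈ 0.0304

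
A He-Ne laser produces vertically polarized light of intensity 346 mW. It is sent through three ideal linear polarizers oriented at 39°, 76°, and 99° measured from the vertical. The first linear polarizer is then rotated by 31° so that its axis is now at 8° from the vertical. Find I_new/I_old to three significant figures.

I_new/I_old ≈ 0.357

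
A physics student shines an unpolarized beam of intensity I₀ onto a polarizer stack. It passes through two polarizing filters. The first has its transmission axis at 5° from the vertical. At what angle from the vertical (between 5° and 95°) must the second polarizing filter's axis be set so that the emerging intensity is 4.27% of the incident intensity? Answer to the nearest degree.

θ ≈ 78°

Unpolarized light through the first polarizer → I₁ = ½ I₀, now polarized at 5°.
Need I₂/I₀ = 0.0427, so cos²(θ − 5°) = 0.0427 / 0.5 = 0.0854.
θ − 5° = arccos(√0.0854) = 73.0°, giving θ ≈ 5 + 73.0 = 78.0°.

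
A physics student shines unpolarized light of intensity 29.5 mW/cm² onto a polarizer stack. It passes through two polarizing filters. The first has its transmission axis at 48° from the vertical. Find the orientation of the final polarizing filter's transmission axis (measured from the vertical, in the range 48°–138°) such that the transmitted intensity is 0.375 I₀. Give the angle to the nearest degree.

θ ≈ 78°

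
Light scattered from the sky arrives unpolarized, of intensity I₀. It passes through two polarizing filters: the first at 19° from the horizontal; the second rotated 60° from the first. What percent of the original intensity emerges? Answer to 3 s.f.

Unpolarized light through the first polarizer → I₁ = ½ I₀, now polarized at 19°.
I₂ = I₁ cos²(60°) = 0.5 · 0.25 I₀ = 0.125 I₀.
That is 12.5% of the incident intensity.

≈ 12.5%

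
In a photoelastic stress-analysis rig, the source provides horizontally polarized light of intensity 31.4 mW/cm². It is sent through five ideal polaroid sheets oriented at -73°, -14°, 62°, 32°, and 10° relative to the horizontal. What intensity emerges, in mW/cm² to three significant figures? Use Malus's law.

I ≈ 0.0269 mW/cm²

By Malus's law, I₁ = 31.4 mW/cm² · cos²(73°) = 2.684 mW/cm².
I₂ = I₁ · cos²(59°) = 2.684 · 0.2653 = 0.712 mW/cm².
I₃ = I₂ · cos²(76°) = 0.712 · 0.05853 = 0.04167 mW/cm².
I₄ = I₃ · cos²(30°) = 0.04167 · 0.75 = 0.03125 mW/cm².
I₅ = I₄ · cos²(22°) = 0.03125 · 0.8597 = 0.02687 mW/cm².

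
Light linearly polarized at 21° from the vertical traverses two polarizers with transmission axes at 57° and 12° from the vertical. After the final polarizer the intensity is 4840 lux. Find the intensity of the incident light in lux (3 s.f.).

I₁ = I₀ cos²(57° − 21°) = I₀ cos²(36°) = 0.6545 I₀.
I₂ = I₁ cos²(12° − 57°) = 0.6545 I₀ · cos²(45°) = 0.3273 I₀.
So 4840 lux = 0.3273 I₀, giving I₀ = 4840/0.3273 = 1.479e+04 lux.

I₀ ≈ 1.48e4 lux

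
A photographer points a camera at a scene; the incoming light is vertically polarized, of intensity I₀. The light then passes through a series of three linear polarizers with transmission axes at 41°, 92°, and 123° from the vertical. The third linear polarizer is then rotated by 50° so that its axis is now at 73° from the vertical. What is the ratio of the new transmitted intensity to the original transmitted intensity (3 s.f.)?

I_new/I_old ≈ 1.22

Before rotation:
I₁ = I₀ cos²(41° − 0°) = I₀ cos²(41°) = 0.5696 I₀.
I₂ = I₁ cos²(92° − 41°) = 0.5696 I₀ · cos²(51°) = 0.2256 I₀.
I₃ = I₂ cos²(123° − 92°) = 0.2256 I₀ · cos²(31°) = 0.1657 I₀.
After rotation:
I₁ = I₀ cos²(41° − 0°) = I₀ cos²(41°) = 0.5696 I₀.
I₂ = I₁ cos²(92° − 41°) = 0.5696 I₀ · cos²(51°) = 0.2256 I₀.
I₃ = I₂ cos²(73° − 92°) = 0.2256 I₀ · cos²(19°) = 0.2017 I₀.
Ratio = 0.2017 / 0.1657 = 1.217.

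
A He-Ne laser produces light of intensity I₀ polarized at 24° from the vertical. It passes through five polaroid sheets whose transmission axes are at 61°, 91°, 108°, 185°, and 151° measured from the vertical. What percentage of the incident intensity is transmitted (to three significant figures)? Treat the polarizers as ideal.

≈ 1.52%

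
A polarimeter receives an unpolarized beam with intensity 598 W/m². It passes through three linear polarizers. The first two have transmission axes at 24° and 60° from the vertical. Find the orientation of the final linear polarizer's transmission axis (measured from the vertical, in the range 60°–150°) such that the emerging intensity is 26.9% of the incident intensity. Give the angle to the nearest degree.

Unpolarized light through the first polarizer → I₁ = ½ I₀, now polarized at 24°.
I₂ = I₁ cos²(60° − 24°) = 0.5 I₀ · cos²(36°) = 0.3273 I₀.
Need I₃/I₀ = 0.269, so cos²(θ − 60°) = 0.269 / 0.3273 = 0.822.
θ − 60° = arccos(√0.822) = 25.0°, giving θ ≈ 60 + 25.0 = 85.0°.

θ ≈ 85°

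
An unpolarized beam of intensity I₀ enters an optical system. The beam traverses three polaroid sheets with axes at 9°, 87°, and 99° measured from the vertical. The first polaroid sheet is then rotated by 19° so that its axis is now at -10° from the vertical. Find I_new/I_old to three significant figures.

I_new/I_old ≈ 0.344

Before rotation:
Unpolarized light through the first polarizer → I₁ = ½ I₀, now polarized at 9°.
I₂ = I₁ cos²(87° − 9°) = 0.5 I₀ · cos²(78°) = 0.02161 I₀.
I₃ = I₂ cos²(99° − 87°) = 0.02161 I₀ · cos²(12°) = 0.02068 I₀.
After rotation:
Unpolarized light through the first polarizer → I₁ = ½ I₀, now polarized at -10°.
Angle between axes 1 and 2: 83°. I₂ = 0.5 I₀ · cos²(83°) = 0.007426 I₀.
I₃ = I₂ cos²(99° − 87°) = 0.007426 I₀ · cos²(12°) = 0.007105 I₀.
Ratio = 0.007105 / 0.02068 = 0.3436.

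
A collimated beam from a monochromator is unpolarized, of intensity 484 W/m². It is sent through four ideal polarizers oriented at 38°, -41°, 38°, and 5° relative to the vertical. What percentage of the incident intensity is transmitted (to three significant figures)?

≈ 0.0466%

Unpolarized light through the first polarizer → I₁ = 484 W/m²/2 = 242 W/m², polarized at 38°.
I₂ = I₁ · cos²(79°) = 242 · 0.03641 = 8.811 W/m².
I₃ = I₂ · cos²(79°) = 8.811 · 0.03641 = 0.3208 W/m².
I₄ = I₃ · cos²(33°) = 0.3208 · 0.7034 = 0.2256 W/m².
That is 0.04662% of the incident intensity.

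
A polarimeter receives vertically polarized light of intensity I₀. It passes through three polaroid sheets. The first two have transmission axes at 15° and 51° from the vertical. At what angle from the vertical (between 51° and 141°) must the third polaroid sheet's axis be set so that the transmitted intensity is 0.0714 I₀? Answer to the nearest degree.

I₁ = I₀ cos²(15° − 0°) = I₀ cos²(15°) = 0.933 I₀.
I₂ = I₁ cos²(51° − 15°) = 0.933 I₀ · cos²(36°) = 0.6107 I₀.
Need I₃/I₀ = 0.0714, so cos²(θ − 51°) = 0.0714 / 0.6107 = 0.1169.
θ − 51° = arccos(√0.1169) = 70.0°, giving θ ≈ 51 + 70.0 = 121.0°.

θ ≈ 121°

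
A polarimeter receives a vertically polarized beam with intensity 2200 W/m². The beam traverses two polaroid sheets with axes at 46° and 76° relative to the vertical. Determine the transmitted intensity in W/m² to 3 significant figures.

I ≈ 796 W/m²

I₁ = 2200 W/m² · cos²(46°) = 1062 W/m².
I₂ = I₁ · cos²(30°) = 1062 · 0.75 = 796.2 W/m².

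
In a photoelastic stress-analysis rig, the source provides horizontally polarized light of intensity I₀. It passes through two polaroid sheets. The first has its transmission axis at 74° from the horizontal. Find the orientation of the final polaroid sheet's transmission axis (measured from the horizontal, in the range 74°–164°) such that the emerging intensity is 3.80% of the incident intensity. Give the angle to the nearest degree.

By Malus's law, I₁ = I₀ cos²(74° − 0°) = I₀ cos²(74°) = 0.07598 I₀.
Need I₂/I₀ = 0.038, so cos²(θ − 74°) = 0.038 / 0.07598 = 0.5002.
θ − 74° = arccos(√0.5002) = 45.0°, giving θ ≈ 74 + 45.0 = 119.0°.

θ ≈ 119°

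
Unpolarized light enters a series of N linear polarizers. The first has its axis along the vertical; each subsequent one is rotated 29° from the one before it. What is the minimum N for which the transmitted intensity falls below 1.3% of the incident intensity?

N = 15

First polarizer halves the unpolarized light: factor 1/2.
Each further stage multiplies by cos²(29°) = 0.765.
After N polarizers: T = 0.5·0.765^(N−1). Require T < 0.013 ⇒ N−1 > ln(0.013/0.5)/ln(0.765) = 13.62, so N−1 ≥ 14 and N = 15.
Check: N=15 gives T = 0.01175 < 0.013; N=14 gives T = 0.01536.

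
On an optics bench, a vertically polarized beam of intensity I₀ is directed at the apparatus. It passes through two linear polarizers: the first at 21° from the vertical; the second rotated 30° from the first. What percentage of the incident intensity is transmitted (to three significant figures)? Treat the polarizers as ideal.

≈ 65.4%

I₁ = I₀ cos²(21° − 0°) = I₀ cos²(21°) = 0.8716 I₀.
I₂ = I₁ cos²(30°) = 0.8716 · 0.75 I₀ = 0.6537 I₀.
That is 65.37% of the incident intensity.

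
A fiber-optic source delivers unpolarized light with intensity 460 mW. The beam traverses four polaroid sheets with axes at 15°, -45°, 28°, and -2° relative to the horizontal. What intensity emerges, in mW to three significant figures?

I ≈ 3.69 mW

Unpolarized light through the first polarizer → I₁ = 460 mW/2 = 230 mW, polarized at 15°.
I₂ = I₁ · cos²(60°) = 230 · 0.25 = 57.5 mW.
I₃ = I₂ · cos²(73°) = 57.5 · 0.08548 = 4.915 mW.
I₄ = I₃ · cos²(30°) = 4.915 · 0.75 = 3.686 mW.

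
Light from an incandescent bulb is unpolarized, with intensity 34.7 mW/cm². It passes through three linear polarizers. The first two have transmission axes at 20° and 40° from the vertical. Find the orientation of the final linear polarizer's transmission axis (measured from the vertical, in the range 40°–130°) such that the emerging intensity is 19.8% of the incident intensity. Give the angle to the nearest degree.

θ ≈ 88°

Unpolarized light through the first polarizer → I₁ = ½ I₀, now polarized at 20°.
I₂ = I₁ cos²(40° − 20°) = 0.5 I₀ · cos²(20°) = 0.4415 I₀.
Need I₃/I₀ = 0.198, so cos²(θ − 40°) = 0.198 / 0.4415 = 0.4485.
θ − 40° = arccos(√0.4485) = 48.0°, giving θ ≈ 40 + 48.0 = 88.0°.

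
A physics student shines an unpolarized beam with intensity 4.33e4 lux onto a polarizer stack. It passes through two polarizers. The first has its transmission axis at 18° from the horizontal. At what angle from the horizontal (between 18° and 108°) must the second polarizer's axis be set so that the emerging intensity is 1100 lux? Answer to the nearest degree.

θ ≈ 95°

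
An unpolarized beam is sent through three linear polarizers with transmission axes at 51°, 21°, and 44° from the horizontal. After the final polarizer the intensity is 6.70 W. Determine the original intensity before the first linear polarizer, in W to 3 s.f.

Unpolarized light through the first polarizer → I₁ = ½ I₀, now polarized at 51°.
I₂ = I₁ cos²(21° − 51°) = 0.5 I₀ · cos²(30°) = 0.375 I₀.
I₃ = I₂ cos²(44° − 21°) = 0.375 I₀ · cos²(23°) = 0.3177 I₀.
So 6.70 W = 0.3177 I₀, giving I₀ = 6.70/0.3177 = 21.09 W.

I₀ ≈ 21.1 W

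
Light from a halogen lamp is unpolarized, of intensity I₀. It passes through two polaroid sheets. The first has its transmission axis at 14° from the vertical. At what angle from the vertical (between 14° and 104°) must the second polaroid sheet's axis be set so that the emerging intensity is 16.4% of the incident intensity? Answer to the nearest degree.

Unpolarized light through the first polarizer → I₁ = ½ I₀, now polarized at 14°.
Need I₂/I₀ = 0.164, so cos²(θ − 14°) = 0.164 / 0.5 = 0.328.
θ − 14° = arccos(√0.328) = 55.1°, giving θ ≈ 14 + 55.1 = 69.1°.

θ ≈ 69°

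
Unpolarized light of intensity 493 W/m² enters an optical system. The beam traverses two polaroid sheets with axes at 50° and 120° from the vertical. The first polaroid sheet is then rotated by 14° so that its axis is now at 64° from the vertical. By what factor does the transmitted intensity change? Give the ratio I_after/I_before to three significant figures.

Before rotation:
Unpolarized light through the first polarizer → I₁ = ½ I₀, now polarized at 50°.
I₂ = I₁ cos²(120° − 50°) = 0.5 I₀ · cos²(70°) = 0.05849 I₀.
After rotation:
Unpolarized light through the first polarizer → I₁ = ½ I₀, now polarized at 64°.
I₂ = I₁ cos²(120° − 64°) = 0.5 I₀ · cos²(56°) = 0.1563 I₀.
Ratio = 0.1563 / 0.05849 = 2.673.

I_new/I_old ≈ 2.67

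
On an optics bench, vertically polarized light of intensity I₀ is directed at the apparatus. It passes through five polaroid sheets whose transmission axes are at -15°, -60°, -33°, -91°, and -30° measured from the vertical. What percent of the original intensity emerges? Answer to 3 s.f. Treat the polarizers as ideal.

≈ 2.44%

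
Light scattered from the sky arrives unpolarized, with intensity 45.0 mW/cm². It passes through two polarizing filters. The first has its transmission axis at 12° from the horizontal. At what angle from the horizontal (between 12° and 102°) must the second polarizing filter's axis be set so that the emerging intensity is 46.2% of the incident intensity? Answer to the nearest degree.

Unpolarized light through the first polarizer → I₁ = ½ I₀, now polarized at 12°.
Need I₂/I₀ = 0.462, so cos²(θ − 12°) = 0.462 / 0.5 = 0.924.
θ − 12° = arccos(√0.924) = 16.0°, giving θ ≈ 12 + 16.0 = 28.0°.

θ ≈ 28°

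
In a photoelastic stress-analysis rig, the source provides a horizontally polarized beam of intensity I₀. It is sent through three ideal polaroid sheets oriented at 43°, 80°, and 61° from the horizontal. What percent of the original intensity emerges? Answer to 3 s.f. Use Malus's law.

≈ 30.5%

By Malus's law, I₁ = I₀ cos²(43° − 0°) = I₀ cos²(43°) = 0.5349 I₀.
I₂ = I₁ cos²(80° − 43°) = 0.5349 I₀ · cos²(37°) = 0.3412 I₀.
I₃ = I₂ cos²(61° − 80°) = 0.3412 I₀ · cos²(19°) = 0.305 I₀.
That is 30.5% of the incident intensity.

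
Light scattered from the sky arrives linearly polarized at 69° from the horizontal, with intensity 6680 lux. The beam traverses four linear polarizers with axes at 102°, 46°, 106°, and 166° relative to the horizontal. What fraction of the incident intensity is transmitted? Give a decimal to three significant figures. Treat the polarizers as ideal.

I/I₀ ≈ 0.0137

I₁ = 6680 lux · cos²(33°) = 4699 lux.
I₂ = I₁ · cos²(56°) = 4699 · 0.3127 = 1469 lux.
I₃ = I₂ · cos²(60°) = 1469 · 0.25 = 367.3 lux.
I₄ = I₃ · cos²(60°) = 367.3 · 0.25 = 91.83 lux.
Transmitted fraction = 0.01375.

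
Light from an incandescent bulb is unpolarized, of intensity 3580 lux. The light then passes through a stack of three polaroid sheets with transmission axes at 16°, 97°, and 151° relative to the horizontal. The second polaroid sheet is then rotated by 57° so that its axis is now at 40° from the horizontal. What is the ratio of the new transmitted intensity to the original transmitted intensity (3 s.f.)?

Before rotation:
Unpolarized light through the first polarizer → I₁ = ½ I₀, now polarized at 16°.
I₂ = I₁ cos²(97° − 16°) = 0.5 I₀ · cos²(81°) = 0.01224 I₀.
I₃ = I₂ cos²(151° − 97°) = 0.01224 I₀ · cos²(54°) = 0.004227 I₀.
After rotation:
Unpolarized light through the first polarizer → I₁ = ½ I₀, now polarized at 16°.
I₂ = I₁ cos²(40° − 16°) = 0.5 I₀ · cos²(24°) = 0.4173 I₀.
Angle between axes 2 and 3: 69°. I₃ = 0.4173 I₀ · cos²(69°) = 0.05359 I₀.
Ratio = 0.05359 / 0.004227 = 12.68.

I_new/I_old ≈ 12.7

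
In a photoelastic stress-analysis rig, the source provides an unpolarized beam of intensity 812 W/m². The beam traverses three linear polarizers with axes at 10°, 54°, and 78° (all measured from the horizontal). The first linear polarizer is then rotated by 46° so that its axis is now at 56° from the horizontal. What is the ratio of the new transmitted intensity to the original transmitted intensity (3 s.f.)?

Before rotation:
Unpolarized light through the first polarizer → I₁ = ½ I₀, now polarized at 10°.
I₂ = I₁ cos²(54° − 10°) = 0.5 I₀ · cos²(44°) = 0.2587 I₀.
I₃ = I₂ cos²(78° − 54°) = 0.2587 I₀ · cos²(24°) = 0.2159 I₀.
After rotation:
Unpolarized light through the first polarizer → I₁ = ½ I₀, now polarized at 56°.
I₂ = I₁ cos²(54° − 56°) = 0.5 I₀ · cos²(2°) = 0.4994 I₀.
I₃ = I₂ cos²(78° − 54°) = 0.4994 I₀ · cos²(24°) = 0.4168 I₀.
Ratio = 0.4168 / 0.2159 = 1.93.

I_new/I_old ≈ 1.93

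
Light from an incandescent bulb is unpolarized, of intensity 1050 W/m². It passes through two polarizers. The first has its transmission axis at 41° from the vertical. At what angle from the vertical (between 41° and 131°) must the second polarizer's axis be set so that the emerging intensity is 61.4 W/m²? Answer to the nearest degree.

θ ≈ 111°

Unpolarized light through the first polarizer → I₁ = ½ I₀, now polarized at 41°.
Target fraction: 61.4 / 1050 W/m² = 0.05848 of I₀.
Need I₂/I₀ = 0.05848, so cos²(θ − 41°) = 0.05848 / 0.5 = 0.117.
θ − 41° = arccos(√0.117) = 70.0°, giving θ ≈ 41 + 70.0 = 111.0°.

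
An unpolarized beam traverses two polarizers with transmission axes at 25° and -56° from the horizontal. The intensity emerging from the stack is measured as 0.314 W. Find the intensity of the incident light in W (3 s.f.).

I₀ ≈ 25.7 W

Unpolarized light through the first polarizer → I₁ = ½ I₀, now polarized at 25°.
I₂ = I₁ cos²(-56° − 25°) = 0.5 I₀ · cos²(81°) = 0.01224 I₀.
So 0.314 W = 0.01224 I₀, giving I₀ = 0.314/0.01224 = 25.66 W.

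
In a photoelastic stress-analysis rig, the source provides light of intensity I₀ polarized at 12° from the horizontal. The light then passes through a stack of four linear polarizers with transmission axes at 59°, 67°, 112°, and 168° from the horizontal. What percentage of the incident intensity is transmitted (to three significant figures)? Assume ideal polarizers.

By Malus's law, I₁ = I₀ cos²(59° − 12°) = I₀ cos²(47°) = 0.4651 I₀.
I₂ = I₁ cos²(67° − 59°) = 0.4651 I₀ · cos²(8°) = 0.4561 I₀.
I₃ = I₂ cos²(112° − 67°) = 0.4561 I₀ · cos²(45°) = 0.2281 I₀.
I₄ = I₃ cos²(168° − 112°) = 0.2281 I₀ · cos²(56°) = 0.07131 I₀.
That is 7.131% of the incident intensity.

≈ 7.13%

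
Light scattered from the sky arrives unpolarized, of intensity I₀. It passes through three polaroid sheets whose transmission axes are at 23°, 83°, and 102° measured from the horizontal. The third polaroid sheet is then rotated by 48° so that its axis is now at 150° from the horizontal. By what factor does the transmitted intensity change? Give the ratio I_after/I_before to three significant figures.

I_new/I_old ≈ 0.171

Before rotation:
Unpolarized light through the first polarizer → I₁ = ½ I₀, now polarized at 23°.
I₂ = I₁ cos²(83° − 23°) = 0.5 I₀ · cos²(60°) = 0.125 I₀.
I₃ = I₂ cos²(102° − 83°) = 0.125 I₀ · cos²(19°) = 0.1118 I₀.
After rotation:
Unpolarized light through the first polarizer → I₁ = ½ I₀, now polarized at 23°.
I₂ = I₁ cos²(83° − 23°) = 0.5 I₀ · cos²(60°) = 0.125 I₀.
I₃ = I₂ cos²(150° − 83°) = 0.125 I₀ · cos²(67°) = 0.01908 I₀.
Ratio = 0.01908 / 0.1118 = 0.1708.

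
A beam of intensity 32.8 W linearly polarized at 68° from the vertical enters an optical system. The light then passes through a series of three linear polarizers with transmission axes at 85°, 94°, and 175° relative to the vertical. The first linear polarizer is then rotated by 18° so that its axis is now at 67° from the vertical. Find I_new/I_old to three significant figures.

I_new/I_old ≈ 0.890

Before rotation:
I₁ = I₀ cos²(85° − 68°) = I₀ cos²(17°) = 0.9145 I₀.
I₂ = I₁ cos²(94° − 85°) = 0.9145 I₀ · cos²(9°) = 0.8921 I₀.
I₃ = I₂ cos²(175° − 94°) = 0.8921 I₀ · cos²(81°) = 0.02183 I₀.
After rotation:
I₁ = I₀ cos²(67° − 68°) = I₀ cos²(1°) = 0.9997 I₀.
I₂ = I₁ cos²(94° − 67°) = 0.9997 I₀ · cos²(27°) = 0.7937 I₀.
I₃ = I₂ cos²(175° − 94°) = 0.7937 I₀ · cos²(81°) = 0.01942 I₀.
Ratio = 0.01942 / 0.02183 = 0.8896.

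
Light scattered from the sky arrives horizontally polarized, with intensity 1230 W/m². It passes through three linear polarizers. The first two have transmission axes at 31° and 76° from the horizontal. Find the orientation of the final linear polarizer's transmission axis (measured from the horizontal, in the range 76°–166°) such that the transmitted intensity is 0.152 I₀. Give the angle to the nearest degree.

θ ≈ 126°

I₁ = I₀ cos²(31° − 0°) = I₀ cos²(31°) = 0.7347 I₀.
I₂ = I₁ cos²(76° − 31°) = 0.7347 I₀ · cos²(45°) = 0.3674 I₀.
Need I₃/I₀ = 0.152, so cos²(θ − 76°) = 0.152 / 0.3674 = 0.4138.
θ − 76° = arccos(√0.4138) = 50.0°, giving θ ≈ 76 + 50.0 = 126.0°.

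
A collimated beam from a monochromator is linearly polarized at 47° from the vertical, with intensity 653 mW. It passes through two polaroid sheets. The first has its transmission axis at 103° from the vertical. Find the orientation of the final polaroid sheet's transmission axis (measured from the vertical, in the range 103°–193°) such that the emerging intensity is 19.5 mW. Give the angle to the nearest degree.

By Malus's law, I₁ = I₀ cos²(103° − 47°) = I₀ cos²(56°) = 0.3127 I₀.
Target fraction: 19.5 / 653 mW = 0.02986 of I₀.
Need I₂/I₀ = 0.02986, so cos²(θ − 103°) = 0.02986 / 0.3127 = 0.0955.
θ − 103° = arccos(√0.0955) = 72.0°, giving θ ≈ 103 + 72.0 = 175.0°.

θ ≈ 175°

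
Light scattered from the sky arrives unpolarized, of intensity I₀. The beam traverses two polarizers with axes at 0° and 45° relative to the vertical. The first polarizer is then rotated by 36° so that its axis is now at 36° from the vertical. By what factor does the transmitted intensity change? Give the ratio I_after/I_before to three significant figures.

I_new/I_old ≈ 1.95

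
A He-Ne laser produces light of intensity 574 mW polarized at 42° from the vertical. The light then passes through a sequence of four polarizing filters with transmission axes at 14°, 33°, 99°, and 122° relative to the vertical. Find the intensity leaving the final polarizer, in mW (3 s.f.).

I₁ = 574 mW · cos²(28°) = 447.5 mW.
I₂ = I₁ · cos²(19°) = 447.5 · 0.894 = 400.1 mW.
I₃ = I₂ · cos²(66°) = 400.1 · 0.1654 = 66.18 mW.
I₄ = I₃ · cos²(23°) = 66.18 · 0.8473 = 56.08 mW.

I ≈ 56.1 mW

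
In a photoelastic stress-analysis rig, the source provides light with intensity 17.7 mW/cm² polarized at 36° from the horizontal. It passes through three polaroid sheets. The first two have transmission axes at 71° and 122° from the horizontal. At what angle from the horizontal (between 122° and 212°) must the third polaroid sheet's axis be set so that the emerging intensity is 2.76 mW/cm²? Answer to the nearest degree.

By Malus's law, I₁ = I₀ cos²(71° − 36°) = I₀ cos²(35°) = 0.671 I₀.
I₂ = I₁ cos²(122° − 71°) = 0.671 I₀ · cos²(51°) = 0.2657 I₀.
Target fraction: 2.76 / 17.7 mW/cm² = 0.1559 of I₀.
Need I₃/I₀ = 0.1559, so cos²(θ − 122°) = 0.1559 / 0.2657 = 0.5868.
θ − 122° = arccos(√0.5868) = 40.0°, giving θ ≈ 122 + 40.0 = 162.0°.

θ ≈ 162°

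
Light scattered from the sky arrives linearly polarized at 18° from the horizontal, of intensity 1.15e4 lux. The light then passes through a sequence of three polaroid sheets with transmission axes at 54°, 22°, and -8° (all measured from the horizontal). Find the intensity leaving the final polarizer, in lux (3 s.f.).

I ≈ 4060 lux

I₁ = 1.15e4 lux · cos²(36°) = 7527 lux.
I₂ = I₁ · cos²(32°) = 7527 · 0.7192 = 5413 lux.
I₃ = I₂ · cos²(30°) = 5413 · 0.75 = 4060 lux.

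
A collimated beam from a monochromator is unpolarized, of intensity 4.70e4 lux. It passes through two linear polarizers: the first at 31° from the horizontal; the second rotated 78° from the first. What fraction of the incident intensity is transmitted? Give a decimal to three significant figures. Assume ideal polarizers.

I/I₀ ≈ 0.0216

Unpolarized light through the first polarizer → I₁ = 4.70e4 lux/2 = 2.35e+04 lux, polarized at 31°.
I₂ = I₁ · cos²(78°) = 2.35e+04 · 0.04323 = 1016 lux.
Transmitted fraction = 0.02161.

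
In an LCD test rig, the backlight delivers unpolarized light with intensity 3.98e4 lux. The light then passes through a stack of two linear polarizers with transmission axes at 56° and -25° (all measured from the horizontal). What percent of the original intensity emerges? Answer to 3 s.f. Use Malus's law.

≈ 1.22%

Unpolarized light through the first polarizer → I₁ = 3.98e4 lux/2 = 1.99e+04 lux, polarized at 56°.
I₂ = I₁ · cos²(81°) = 1.99e+04 · 0.02447 = 487 lux.
That is 1.224% of the incident intensity.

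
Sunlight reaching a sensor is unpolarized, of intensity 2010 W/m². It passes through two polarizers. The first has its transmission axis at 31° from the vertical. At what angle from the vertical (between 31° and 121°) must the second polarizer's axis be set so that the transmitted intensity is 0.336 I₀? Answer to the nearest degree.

Unpolarized light through the first polarizer → I₁ = ½ I₀, now polarized at 31°.
Need I₂/I₀ = 0.336, so cos²(θ − 31°) = 0.336 / 0.5 = 0.672.
θ − 31° = arccos(√0.672) = 34.9°, giving θ ≈ 31 + 34.9 = 65.9°.

θ ≈ 66°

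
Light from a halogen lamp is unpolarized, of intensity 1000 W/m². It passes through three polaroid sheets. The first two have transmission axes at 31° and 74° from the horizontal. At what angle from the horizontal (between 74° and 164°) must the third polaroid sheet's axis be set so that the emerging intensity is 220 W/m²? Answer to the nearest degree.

θ ≈ 99°

Unpolarized light through the first polarizer → I₁ = ½ I₀, now polarized at 31°.
I₂ = I₁ cos²(74° − 31°) = 0.5 I₀ · cos²(43°) = 0.2674 I₀.
Target fraction: 220 / 1000 W/m² = 0.22 of I₀.
Need I₃/I₀ = 0.22, so cos²(θ − 74°) = 0.22 / 0.2674 = 0.8226.
θ − 74° = arccos(√0.8226) = 24.9°, giving θ ≈ 74 + 24.9 = 98.9°.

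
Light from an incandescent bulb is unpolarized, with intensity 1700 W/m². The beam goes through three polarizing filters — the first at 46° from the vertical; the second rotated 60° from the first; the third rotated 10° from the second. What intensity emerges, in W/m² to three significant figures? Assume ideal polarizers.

I ≈ 206 W/m²

Unpolarized light through the first polarizer → I₁ = 1700 W/m²/2 = 850 W/m², polarized at 46°.
I₂ = I₁ · cos²(60°) = 850 · 0.25 = 212.5 W/m².
I₃ = I₂ · cos²(10°) = 212.5 · 0.9698 = 206.1 W/m².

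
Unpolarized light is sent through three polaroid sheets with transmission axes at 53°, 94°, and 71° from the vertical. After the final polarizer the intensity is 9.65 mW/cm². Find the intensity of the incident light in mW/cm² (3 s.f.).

Unpolarized light through the first polarizer → I₁ = ½ I₀, now polarized at 53°.
I₂ = I₁ cos²(94° − 53°) = 0.5 I₀ · cos²(41°) = 0.2848 I₀.
I₃ = I₂ cos²(71° − 94°) = 0.2848 I₀ · cos²(23°) = 0.2413 I₀.
So 9.65 mW/cm² = 0.2413 I₀, giving I₀ = 9.65/0.2413 = 39.99 mW/cm².

I₀ ≈ 40.0 mW/cm²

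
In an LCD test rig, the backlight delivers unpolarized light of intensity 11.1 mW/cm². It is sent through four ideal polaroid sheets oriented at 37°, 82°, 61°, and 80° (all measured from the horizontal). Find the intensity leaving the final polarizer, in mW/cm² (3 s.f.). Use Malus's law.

Unpolarized light through the first polarizer → I₁ = 11.1 mW/cm²/2 = 5.55 mW/cm², polarized at 37°.
I₂ = I₁ · cos²(45°) = 5.55 · 0.5 = 2.775 mW/cm².
I₃ = I₂ · cos²(21°) = 2.775 · 0.8716 = 2.419 mW/cm².
I₄ = I₃ · cos²(19°) = 2.419 · 0.894 = 2.162 mW/cm².

I ≈ 2.16 mW/cm²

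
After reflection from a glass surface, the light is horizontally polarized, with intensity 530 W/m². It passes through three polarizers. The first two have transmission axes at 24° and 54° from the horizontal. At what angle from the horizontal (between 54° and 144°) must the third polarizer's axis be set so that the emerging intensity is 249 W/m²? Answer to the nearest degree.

I₁ = I₀ cos²(24° − 0°) = I₀ cos²(24°) = 0.8346 I₀.
I₂ = I₁ cos²(54° − 24°) = 0.8346 I₀ · cos²(30°) = 0.6259 I₀.
Target fraction: 249 / 530 W/m² = 0.4698 of I₀.
Need I₃/I₀ = 0.4698, so cos²(θ − 54°) = 0.4698 / 0.6259 = 0.7506.
θ − 54° = arccos(√0.7506) = 30.0°, giving θ ≈ 54 + 30.0 = 84.0°.

θ ≈ 84°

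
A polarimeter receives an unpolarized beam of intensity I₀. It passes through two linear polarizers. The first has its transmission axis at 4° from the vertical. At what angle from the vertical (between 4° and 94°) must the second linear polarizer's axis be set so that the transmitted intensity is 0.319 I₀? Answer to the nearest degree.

θ ≈ 41°

Unpolarized light through the first polarizer → I₁ = ½ I₀, now polarized at 4°.
Need I₂/I₀ = 0.319, so cos²(θ − 4°) = 0.319 / 0.5 = 0.638.
θ − 4° = arccos(√0.638) = 37.0°, giving θ ≈ 4 + 37.0 = 41.0°.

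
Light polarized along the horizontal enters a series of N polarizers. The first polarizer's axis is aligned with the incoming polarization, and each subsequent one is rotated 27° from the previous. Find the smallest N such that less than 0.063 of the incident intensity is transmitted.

N = 13

First polarizer is aligned with the polarization: full transmission.
Each further stage multiplies by cos²(27°) = 0.7939.
After N polarizers: T = 0.7939^(N−1). Require T < 0.063 ⇒ N−1 > ln(0.063)/ln(0.7939) = 11.98, so N−1 ≥ 12 and N = 13.
Check: N=13 gives T = 0.06268 < 0.063; N=12 gives T = 0.07895.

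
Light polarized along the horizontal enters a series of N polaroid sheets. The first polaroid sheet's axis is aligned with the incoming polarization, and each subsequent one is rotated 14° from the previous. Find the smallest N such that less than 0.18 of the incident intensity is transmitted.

First polarizer is aligned with the polarization: full transmission.
Each further stage multiplies by cos²(14°) = 0.9415.
After N polarizers: T = 0.9415^(N−1). Require T < 0.18 ⇒ N−1 > ln(0.18)/ln(0.9415) = 28.43, so N−1 ≥ 29 and N = 30.
Check: N=30 gives T = 0.174 < 0.18; N=29 gives T = 0.1848.

N = 30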